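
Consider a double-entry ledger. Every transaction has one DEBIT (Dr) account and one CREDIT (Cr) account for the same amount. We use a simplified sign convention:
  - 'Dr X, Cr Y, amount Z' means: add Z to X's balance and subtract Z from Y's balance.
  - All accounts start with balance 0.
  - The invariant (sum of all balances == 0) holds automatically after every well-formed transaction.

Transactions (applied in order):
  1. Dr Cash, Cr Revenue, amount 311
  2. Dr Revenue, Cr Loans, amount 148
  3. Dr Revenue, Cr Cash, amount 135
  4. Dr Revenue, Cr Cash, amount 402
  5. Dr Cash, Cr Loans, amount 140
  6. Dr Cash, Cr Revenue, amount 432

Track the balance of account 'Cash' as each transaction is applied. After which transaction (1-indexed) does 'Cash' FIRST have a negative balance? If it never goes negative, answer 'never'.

After txn 1: Cash=311
After txn 2: Cash=311
After txn 3: Cash=176
After txn 4: Cash=-226

Answer: 4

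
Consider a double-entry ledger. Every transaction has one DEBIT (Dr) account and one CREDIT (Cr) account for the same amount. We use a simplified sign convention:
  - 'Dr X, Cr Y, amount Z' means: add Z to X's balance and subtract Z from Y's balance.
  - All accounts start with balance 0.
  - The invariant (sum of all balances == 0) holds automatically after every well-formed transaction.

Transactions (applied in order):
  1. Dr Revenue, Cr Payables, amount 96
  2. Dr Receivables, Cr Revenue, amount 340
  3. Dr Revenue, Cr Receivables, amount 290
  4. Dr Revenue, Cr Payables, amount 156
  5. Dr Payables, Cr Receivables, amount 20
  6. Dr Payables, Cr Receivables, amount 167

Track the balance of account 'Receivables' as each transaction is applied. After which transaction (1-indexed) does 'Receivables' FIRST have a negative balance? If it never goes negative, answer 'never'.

After txn 1: Receivables=0
After txn 2: Receivables=340
After txn 3: Receivables=50
After txn 4: Receivables=50
After txn 5: Receivables=30
After txn 6: Receivables=-137

Answer: 6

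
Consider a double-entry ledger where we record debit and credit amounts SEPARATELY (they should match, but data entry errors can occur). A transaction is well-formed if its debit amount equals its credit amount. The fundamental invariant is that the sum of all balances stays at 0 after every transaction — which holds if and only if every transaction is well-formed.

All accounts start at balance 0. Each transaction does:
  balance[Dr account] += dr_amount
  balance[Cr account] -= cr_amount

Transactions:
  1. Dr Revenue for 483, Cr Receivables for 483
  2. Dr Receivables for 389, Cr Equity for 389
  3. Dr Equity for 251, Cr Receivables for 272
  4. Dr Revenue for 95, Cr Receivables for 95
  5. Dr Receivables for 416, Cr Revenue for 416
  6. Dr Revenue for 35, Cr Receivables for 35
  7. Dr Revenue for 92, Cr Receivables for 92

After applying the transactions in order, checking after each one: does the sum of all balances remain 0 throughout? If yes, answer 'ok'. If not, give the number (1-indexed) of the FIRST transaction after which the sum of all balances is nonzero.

Answer: 3

Derivation:
After txn 1: dr=483 cr=483 sum_balances=0
After txn 2: dr=389 cr=389 sum_balances=0
After txn 3: dr=251 cr=272 sum_balances=-21
After txn 4: dr=95 cr=95 sum_balances=-21
After txn 5: dr=416 cr=416 sum_balances=-21
After txn 6: dr=35 cr=35 sum_balances=-21
After txn 7: dr=92 cr=92 sum_balances=-21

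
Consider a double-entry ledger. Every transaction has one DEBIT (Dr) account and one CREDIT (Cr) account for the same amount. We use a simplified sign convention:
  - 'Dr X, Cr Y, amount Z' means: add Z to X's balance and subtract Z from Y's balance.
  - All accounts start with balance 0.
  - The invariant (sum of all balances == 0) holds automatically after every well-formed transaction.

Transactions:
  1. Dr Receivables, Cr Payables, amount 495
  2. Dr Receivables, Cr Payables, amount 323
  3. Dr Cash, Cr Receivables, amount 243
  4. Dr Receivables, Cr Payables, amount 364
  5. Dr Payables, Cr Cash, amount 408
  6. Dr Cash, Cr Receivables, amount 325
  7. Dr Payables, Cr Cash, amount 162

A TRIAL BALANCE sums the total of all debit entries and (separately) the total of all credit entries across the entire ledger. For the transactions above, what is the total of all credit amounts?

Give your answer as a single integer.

Txn 1: credit+=495
Txn 2: credit+=323
Txn 3: credit+=243
Txn 4: credit+=364
Txn 5: credit+=408
Txn 6: credit+=325
Txn 7: credit+=162
Total credits = 2320

Answer: 2320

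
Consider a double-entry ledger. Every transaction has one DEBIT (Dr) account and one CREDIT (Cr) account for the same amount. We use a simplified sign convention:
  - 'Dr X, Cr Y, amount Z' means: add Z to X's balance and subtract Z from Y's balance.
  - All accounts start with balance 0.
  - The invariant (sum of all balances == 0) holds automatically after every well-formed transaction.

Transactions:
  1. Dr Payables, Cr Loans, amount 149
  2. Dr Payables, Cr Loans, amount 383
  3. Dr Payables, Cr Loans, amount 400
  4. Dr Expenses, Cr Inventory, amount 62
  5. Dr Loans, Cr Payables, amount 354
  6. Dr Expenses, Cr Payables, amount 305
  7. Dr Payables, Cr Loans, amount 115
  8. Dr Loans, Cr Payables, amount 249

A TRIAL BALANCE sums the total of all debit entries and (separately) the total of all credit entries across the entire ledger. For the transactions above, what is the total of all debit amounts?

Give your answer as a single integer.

Txn 1: debit+=149
Txn 2: debit+=383
Txn 3: debit+=400
Txn 4: debit+=62
Txn 5: debit+=354
Txn 6: debit+=305
Txn 7: debit+=115
Txn 8: debit+=249
Total debits = 2017

Answer: 2017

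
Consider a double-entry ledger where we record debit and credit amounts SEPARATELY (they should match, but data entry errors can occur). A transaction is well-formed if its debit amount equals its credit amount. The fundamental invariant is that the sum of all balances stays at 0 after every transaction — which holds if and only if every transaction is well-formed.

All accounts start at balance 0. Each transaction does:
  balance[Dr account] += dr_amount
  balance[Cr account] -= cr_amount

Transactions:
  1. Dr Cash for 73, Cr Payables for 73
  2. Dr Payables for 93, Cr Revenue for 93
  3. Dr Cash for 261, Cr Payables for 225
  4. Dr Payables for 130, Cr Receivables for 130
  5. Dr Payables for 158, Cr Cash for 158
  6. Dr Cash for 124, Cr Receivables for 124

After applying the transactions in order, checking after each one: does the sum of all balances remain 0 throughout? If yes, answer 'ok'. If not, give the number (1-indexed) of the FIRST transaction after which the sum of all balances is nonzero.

After txn 1: dr=73 cr=73 sum_balances=0
After txn 2: dr=93 cr=93 sum_balances=0
After txn 3: dr=261 cr=225 sum_balances=36
After txn 4: dr=130 cr=130 sum_balances=36
After txn 5: dr=158 cr=158 sum_balances=36
After txn 6: dr=124 cr=124 sum_balances=36

Answer: 3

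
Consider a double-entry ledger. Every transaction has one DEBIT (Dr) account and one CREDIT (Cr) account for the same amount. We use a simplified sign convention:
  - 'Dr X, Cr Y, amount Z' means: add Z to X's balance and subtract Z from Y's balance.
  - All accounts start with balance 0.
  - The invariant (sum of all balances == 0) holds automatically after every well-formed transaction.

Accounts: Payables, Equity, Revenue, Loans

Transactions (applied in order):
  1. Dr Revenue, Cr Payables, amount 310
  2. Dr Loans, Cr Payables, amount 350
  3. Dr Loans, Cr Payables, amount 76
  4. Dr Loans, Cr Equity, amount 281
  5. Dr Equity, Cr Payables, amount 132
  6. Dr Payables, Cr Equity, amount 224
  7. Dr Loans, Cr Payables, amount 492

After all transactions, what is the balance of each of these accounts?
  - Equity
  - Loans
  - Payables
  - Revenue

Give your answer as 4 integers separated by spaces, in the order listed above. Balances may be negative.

After txn 1 (Dr Revenue, Cr Payables, amount 310): Payables=-310 Revenue=310
After txn 2 (Dr Loans, Cr Payables, amount 350): Loans=350 Payables=-660 Revenue=310
After txn 3 (Dr Loans, Cr Payables, amount 76): Loans=426 Payables=-736 Revenue=310
After txn 4 (Dr Loans, Cr Equity, amount 281): Equity=-281 Loans=707 Payables=-736 Revenue=310
After txn 5 (Dr Equity, Cr Payables, amount 132): Equity=-149 Loans=707 Payables=-868 Revenue=310
After txn 6 (Dr Payables, Cr Equity, amount 224): Equity=-373 Loans=707 Payables=-644 Revenue=310
After txn 7 (Dr Loans, Cr Payables, amount 492): Equity=-373 Loans=1199 Payables=-1136 Revenue=310

Answer: -373 1199 -1136 310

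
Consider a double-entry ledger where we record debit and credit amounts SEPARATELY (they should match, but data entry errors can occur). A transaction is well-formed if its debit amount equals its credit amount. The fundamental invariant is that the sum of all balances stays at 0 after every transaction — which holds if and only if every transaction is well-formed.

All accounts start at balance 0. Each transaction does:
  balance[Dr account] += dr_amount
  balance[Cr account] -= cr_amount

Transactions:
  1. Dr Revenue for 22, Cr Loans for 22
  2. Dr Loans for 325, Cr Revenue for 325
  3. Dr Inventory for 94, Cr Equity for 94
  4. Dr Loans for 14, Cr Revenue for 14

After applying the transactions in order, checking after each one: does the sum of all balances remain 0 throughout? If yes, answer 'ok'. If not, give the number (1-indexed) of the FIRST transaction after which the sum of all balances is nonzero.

Answer: ok

Derivation:
After txn 1: dr=22 cr=22 sum_balances=0
After txn 2: dr=325 cr=325 sum_balances=0
After txn 3: dr=94 cr=94 sum_balances=0
After txn 4: dr=14 cr=14 sum_balances=0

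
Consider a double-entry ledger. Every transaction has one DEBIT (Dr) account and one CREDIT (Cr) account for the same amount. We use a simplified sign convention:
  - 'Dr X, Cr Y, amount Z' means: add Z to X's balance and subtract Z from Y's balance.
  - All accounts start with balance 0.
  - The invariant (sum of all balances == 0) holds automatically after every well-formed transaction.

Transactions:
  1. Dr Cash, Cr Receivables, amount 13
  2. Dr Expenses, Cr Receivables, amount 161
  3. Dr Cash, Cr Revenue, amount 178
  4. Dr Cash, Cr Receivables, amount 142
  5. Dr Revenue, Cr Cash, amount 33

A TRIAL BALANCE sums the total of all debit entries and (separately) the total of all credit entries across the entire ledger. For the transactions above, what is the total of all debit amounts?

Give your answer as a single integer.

Txn 1: debit+=13
Txn 2: debit+=161
Txn 3: debit+=178
Txn 4: debit+=142
Txn 5: debit+=33
Total debits = 527

Answer: 527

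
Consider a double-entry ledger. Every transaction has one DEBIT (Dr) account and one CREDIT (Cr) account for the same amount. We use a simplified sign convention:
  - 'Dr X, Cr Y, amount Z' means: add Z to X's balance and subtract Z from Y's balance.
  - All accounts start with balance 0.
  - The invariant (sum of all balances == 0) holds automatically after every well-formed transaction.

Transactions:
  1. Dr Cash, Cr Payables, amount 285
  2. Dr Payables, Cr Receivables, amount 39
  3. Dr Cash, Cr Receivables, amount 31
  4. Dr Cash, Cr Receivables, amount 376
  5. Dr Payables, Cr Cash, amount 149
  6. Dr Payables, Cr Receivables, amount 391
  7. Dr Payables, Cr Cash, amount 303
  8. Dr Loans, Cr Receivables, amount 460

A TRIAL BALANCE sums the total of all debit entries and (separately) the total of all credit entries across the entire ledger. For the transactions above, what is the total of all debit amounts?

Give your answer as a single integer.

Txn 1: debit+=285
Txn 2: debit+=39
Txn 3: debit+=31
Txn 4: debit+=376
Txn 5: debit+=149
Txn 6: debit+=391
Txn 7: debit+=303
Txn 8: debit+=460
Total debits = 2034

Answer: 2034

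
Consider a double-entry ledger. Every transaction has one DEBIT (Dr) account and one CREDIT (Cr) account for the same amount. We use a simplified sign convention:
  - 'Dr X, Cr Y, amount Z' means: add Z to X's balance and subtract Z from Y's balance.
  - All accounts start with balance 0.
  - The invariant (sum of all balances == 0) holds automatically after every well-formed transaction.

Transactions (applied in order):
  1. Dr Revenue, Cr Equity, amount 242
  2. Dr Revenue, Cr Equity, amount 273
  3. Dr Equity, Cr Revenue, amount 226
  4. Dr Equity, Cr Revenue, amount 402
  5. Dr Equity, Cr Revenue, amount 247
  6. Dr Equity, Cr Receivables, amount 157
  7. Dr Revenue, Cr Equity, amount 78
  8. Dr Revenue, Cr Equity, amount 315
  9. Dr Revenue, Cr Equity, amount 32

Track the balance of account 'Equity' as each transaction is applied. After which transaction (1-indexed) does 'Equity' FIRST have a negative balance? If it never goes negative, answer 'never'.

Answer: 1

Derivation:
After txn 1: Equity=-242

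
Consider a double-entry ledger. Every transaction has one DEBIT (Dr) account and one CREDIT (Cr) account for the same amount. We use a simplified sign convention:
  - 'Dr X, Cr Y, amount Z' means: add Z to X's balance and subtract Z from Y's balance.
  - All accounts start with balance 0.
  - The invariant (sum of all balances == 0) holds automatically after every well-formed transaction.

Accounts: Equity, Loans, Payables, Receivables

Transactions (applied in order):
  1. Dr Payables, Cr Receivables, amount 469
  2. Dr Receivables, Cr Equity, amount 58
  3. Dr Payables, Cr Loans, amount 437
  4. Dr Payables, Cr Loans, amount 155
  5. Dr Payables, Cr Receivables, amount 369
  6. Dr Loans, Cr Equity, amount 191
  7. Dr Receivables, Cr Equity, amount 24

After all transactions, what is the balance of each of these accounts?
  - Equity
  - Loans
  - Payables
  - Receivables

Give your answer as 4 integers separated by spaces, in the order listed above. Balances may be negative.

Answer: -273 -401 1430 -756

Derivation:
After txn 1 (Dr Payables, Cr Receivables, amount 469): Payables=469 Receivables=-469
After txn 2 (Dr Receivables, Cr Equity, amount 58): Equity=-58 Payables=469 Receivables=-411
After txn 3 (Dr Payables, Cr Loans, amount 437): Equity=-58 Loans=-437 Payables=906 Receivables=-411
After txn 4 (Dr Payables, Cr Loans, amount 155): Equity=-58 Loans=-592 Payables=1061 Receivables=-411
After txn 5 (Dr Payables, Cr Receivables, amount 369): Equity=-58 Loans=-592 Payables=1430 Receivables=-780
After txn 6 (Dr Loans, Cr Equity, amount 191): Equity=-249 Loans=-401 Payables=1430 Receivables=-780
After txn 7 (Dr Receivables, Cr Equity, amount 24): Equity=-273 Loans=-401 Payables=1430 Receivables=-756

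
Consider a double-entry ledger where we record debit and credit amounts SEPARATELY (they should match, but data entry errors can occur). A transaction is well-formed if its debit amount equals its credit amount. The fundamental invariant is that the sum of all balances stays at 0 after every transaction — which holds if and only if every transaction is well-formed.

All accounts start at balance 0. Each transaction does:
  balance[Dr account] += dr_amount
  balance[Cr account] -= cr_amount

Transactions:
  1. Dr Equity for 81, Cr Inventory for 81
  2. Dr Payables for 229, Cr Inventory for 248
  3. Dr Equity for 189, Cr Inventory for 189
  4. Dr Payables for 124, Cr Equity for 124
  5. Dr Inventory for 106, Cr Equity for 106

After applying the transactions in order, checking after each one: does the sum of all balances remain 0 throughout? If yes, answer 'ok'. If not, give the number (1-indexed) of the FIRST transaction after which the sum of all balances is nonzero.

Answer: 2

Derivation:
After txn 1: dr=81 cr=81 sum_balances=0
After txn 2: dr=229 cr=248 sum_balances=-19
After txn 3: dr=189 cr=189 sum_balances=-19
After txn 4: dr=124 cr=124 sum_balances=-19
After txn 5: dr=106 cr=106 sum_balances=-19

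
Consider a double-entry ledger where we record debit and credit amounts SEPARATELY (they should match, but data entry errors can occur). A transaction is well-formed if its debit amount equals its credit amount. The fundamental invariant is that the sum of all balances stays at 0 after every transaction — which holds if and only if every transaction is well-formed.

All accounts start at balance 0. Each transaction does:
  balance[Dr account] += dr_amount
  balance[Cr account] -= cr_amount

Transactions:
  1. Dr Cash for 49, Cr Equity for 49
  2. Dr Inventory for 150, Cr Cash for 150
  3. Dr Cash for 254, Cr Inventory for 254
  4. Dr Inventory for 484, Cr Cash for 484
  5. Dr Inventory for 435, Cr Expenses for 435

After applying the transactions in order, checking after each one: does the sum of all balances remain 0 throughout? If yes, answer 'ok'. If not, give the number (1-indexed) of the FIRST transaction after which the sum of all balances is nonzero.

Answer: ok

Derivation:
After txn 1: dr=49 cr=49 sum_balances=0
After txn 2: dr=150 cr=150 sum_balances=0
After txn 3: dr=254 cr=254 sum_balances=0
After txn 4: dr=484 cr=484 sum_balances=0
After txn 5: dr=435 cr=435 sum_balances=0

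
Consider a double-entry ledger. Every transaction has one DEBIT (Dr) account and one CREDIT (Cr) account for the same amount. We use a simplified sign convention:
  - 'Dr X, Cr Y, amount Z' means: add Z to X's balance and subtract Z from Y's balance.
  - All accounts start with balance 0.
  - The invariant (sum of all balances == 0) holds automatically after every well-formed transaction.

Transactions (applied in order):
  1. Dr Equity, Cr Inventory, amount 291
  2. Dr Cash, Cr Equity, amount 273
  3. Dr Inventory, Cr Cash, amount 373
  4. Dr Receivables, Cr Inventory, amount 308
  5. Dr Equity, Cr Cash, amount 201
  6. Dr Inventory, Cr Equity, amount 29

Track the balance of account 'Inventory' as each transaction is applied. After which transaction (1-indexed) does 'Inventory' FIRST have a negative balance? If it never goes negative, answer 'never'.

Answer: 1

Derivation:
After txn 1: Inventory=-291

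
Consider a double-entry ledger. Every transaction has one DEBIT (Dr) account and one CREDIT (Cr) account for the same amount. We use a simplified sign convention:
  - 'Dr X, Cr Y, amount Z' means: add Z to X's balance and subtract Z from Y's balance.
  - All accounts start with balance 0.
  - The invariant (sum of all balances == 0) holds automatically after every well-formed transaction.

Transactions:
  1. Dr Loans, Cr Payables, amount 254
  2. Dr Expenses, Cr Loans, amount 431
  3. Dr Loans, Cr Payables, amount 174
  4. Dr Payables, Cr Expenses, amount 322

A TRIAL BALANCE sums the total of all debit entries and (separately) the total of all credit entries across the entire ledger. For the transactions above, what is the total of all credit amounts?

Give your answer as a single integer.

Answer: 1181

Derivation:
Txn 1: credit+=254
Txn 2: credit+=431
Txn 3: credit+=174
Txn 4: credit+=322
Total credits = 1181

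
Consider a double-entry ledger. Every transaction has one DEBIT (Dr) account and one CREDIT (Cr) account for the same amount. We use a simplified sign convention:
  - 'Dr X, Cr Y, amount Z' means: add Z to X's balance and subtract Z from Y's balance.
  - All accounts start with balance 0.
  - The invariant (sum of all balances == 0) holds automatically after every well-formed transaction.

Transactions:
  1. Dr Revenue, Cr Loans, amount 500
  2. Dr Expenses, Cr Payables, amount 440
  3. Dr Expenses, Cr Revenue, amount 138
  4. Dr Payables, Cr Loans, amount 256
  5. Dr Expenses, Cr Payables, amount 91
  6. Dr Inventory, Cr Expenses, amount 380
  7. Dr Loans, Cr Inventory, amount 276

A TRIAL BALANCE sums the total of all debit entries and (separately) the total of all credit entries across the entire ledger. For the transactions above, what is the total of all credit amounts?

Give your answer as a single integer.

Answer: 2081

Derivation:
Txn 1: credit+=500
Txn 2: credit+=440
Txn 3: credit+=138
Txn 4: credit+=256
Txn 5: credit+=91
Txn 6: credit+=380
Txn 7: credit+=276
Total credits = 2081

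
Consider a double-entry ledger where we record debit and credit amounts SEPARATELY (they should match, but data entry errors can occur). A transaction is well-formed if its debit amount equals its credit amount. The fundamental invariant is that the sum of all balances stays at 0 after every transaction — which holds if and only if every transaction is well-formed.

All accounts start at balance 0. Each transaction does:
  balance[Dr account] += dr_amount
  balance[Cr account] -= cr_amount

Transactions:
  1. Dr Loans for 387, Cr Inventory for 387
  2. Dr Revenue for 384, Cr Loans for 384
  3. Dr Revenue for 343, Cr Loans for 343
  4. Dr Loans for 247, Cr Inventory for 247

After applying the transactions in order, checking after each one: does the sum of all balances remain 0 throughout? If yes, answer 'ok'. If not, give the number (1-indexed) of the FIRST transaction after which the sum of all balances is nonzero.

Answer: ok

Derivation:
After txn 1: dr=387 cr=387 sum_balances=0
After txn 2: dr=384 cr=384 sum_balances=0
After txn 3: dr=343 cr=343 sum_balances=0
After txn 4: dr=247 cr=247 sum_balances=0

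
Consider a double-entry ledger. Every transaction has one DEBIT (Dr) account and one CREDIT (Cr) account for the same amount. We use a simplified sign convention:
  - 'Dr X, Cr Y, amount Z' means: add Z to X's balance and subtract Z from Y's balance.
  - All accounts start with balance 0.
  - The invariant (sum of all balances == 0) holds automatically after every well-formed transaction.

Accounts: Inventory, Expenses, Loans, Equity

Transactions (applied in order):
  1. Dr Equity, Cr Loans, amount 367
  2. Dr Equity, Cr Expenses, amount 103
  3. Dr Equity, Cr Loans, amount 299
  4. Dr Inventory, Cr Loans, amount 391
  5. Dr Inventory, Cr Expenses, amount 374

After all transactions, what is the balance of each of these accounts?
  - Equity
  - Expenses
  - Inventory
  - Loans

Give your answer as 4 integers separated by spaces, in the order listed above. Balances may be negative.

After txn 1 (Dr Equity, Cr Loans, amount 367): Equity=367 Loans=-367
After txn 2 (Dr Equity, Cr Expenses, amount 103): Equity=470 Expenses=-103 Loans=-367
After txn 3 (Dr Equity, Cr Loans, amount 299): Equity=769 Expenses=-103 Loans=-666
After txn 4 (Dr Inventory, Cr Loans, amount 391): Equity=769 Expenses=-103 Inventory=391 Loans=-1057
After txn 5 (Dr Inventory, Cr Expenses, amount 374): Equity=769 Expenses=-477 Inventory=765 Loans=-1057

Answer: 769 -477 765 -1057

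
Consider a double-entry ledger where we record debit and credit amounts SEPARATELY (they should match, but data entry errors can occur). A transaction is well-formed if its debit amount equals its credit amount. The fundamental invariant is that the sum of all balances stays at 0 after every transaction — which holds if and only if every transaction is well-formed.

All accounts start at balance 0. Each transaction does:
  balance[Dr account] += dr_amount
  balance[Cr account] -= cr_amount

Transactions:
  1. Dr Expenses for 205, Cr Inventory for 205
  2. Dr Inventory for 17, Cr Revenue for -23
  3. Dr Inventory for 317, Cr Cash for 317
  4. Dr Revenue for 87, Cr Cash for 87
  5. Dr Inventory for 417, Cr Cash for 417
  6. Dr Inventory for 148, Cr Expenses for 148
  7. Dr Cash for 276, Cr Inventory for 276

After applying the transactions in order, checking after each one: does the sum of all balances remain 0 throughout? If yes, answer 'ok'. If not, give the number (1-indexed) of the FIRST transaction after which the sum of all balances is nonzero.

Answer: 2

Derivation:
After txn 1: dr=205 cr=205 sum_balances=0
After txn 2: dr=17 cr=-23 sum_balances=40
After txn 3: dr=317 cr=317 sum_balances=40
After txn 4: dr=87 cr=87 sum_balances=40
After txn 5: dr=417 cr=417 sum_balances=40
After txn 6: dr=148 cr=148 sum_balances=40
After txn 7: dr=276 cr=276 sum_balances=40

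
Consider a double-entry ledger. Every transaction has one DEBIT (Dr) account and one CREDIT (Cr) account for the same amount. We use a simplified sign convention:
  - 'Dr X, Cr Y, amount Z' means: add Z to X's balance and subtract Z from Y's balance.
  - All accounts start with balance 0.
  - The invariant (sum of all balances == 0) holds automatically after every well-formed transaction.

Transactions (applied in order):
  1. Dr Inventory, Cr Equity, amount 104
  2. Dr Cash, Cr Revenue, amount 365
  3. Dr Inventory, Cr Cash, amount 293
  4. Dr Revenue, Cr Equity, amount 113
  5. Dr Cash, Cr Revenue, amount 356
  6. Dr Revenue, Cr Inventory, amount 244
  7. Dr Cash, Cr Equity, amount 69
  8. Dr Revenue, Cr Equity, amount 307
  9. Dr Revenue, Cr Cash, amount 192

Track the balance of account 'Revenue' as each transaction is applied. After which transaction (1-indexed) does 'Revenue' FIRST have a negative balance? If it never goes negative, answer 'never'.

Answer: 2

Derivation:
After txn 1: Revenue=0
After txn 2: Revenue=-365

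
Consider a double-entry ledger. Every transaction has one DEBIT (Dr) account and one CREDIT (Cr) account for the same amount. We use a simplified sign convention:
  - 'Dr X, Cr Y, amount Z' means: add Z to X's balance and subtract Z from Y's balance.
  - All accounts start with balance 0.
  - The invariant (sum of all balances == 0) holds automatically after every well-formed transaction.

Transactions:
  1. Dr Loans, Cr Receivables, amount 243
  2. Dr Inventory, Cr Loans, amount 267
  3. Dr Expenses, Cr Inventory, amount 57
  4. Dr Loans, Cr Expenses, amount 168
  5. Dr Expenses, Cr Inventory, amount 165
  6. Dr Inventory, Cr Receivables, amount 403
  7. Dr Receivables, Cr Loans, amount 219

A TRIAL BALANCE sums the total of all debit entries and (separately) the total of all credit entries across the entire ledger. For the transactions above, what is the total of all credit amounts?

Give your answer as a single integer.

Txn 1: credit+=243
Txn 2: credit+=267
Txn 3: credit+=57
Txn 4: credit+=168
Txn 5: credit+=165
Txn 6: credit+=403
Txn 7: credit+=219
Total credits = 1522

Answer: 1522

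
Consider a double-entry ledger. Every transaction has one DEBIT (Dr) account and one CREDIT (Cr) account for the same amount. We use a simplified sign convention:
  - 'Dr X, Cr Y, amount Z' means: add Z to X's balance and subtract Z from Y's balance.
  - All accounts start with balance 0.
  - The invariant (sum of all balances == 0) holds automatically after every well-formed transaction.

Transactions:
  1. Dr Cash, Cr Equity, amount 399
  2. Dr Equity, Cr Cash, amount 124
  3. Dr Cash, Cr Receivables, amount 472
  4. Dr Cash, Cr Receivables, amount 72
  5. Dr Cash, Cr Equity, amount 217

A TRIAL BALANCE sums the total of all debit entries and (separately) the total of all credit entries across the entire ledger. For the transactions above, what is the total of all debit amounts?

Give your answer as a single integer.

Txn 1: debit+=399
Txn 2: debit+=124
Txn 3: debit+=472
Txn 4: debit+=72
Txn 5: debit+=217
Total debits = 1284

Answer: 1284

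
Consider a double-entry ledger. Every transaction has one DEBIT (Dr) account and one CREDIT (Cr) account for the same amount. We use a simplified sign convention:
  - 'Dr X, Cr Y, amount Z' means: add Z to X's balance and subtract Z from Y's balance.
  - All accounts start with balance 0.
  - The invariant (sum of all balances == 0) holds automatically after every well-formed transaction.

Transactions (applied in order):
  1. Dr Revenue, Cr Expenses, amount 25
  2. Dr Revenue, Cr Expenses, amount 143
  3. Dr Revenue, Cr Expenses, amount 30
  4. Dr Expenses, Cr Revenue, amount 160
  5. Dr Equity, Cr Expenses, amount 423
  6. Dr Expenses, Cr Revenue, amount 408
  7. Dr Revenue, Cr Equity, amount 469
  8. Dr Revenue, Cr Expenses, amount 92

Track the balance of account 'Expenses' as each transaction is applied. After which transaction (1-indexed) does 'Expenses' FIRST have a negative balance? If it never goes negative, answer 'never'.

Answer: 1

Derivation:
After txn 1: Expenses=-25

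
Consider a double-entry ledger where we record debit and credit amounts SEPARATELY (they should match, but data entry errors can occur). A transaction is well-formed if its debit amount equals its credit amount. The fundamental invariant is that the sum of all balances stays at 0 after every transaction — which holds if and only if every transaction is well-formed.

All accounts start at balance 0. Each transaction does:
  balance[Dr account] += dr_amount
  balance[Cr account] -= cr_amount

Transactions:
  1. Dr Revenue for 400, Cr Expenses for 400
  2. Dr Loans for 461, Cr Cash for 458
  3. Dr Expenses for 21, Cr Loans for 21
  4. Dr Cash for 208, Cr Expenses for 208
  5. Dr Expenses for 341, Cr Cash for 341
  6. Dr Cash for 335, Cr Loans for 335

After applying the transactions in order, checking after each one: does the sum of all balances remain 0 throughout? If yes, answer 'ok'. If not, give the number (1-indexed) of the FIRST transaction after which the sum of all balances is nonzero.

Answer: 2

Derivation:
After txn 1: dr=400 cr=400 sum_balances=0
After txn 2: dr=461 cr=458 sum_balances=3
After txn 3: dr=21 cr=21 sum_balances=3
After txn 4: dr=208 cr=208 sum_balances=3
After txn 5: dr=341 cr=341 sum_balances=3
After txn 6: dr=335 cr=335 sum_balances=3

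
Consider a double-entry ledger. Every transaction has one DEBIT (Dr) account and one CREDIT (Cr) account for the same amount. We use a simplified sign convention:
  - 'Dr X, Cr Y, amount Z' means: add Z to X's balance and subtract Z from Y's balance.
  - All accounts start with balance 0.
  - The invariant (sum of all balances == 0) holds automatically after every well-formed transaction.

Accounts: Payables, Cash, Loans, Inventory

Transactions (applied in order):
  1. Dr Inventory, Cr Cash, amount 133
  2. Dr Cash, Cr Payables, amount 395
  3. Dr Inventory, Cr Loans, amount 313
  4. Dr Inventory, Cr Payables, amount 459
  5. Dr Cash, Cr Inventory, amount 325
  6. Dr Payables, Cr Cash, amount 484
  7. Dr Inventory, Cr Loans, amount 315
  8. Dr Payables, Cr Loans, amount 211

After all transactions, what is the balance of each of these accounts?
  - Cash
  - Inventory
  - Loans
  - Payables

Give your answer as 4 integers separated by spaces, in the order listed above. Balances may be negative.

Answer: 103 895 -839 -159

Derivation:
After txn 1 (Dr Inventory, Cr Cash, amount 133): Cash=-133 Inventory=133
After txn 2 (Dr Cash, Cr Payables, amount 395): Cash=262 Inventory=133 Payables=-395
After txn 3 (Dr Inventory, Cr Loans, amount 313): Cash=262 Inventory=446 Loans=-313 Payables=-395
After txn 4 (Dr Inventory, Cr Payables, amount 459): Cash=262 Inventory=905 Loans=-313 Payables=-854
After txn 5 (Dr Cash, Cr Inventory, amount 325): Cash=587 Inventory=580 Loans=-313 Payables=-854
After txn 6 (Dr Payables, Cr Cash, amount 484): Cash=103 Inventory=580 Loans=-313 Payables=-370
After txn 7 (Dr Inventory, Cr Loans, amount 315): Cash=103 Inventory=895 Loans=-628 Payables=-370
After txn 8 (Dr Payables, Cr Loans, amount 211): Cash=103 Inventory=895 Loans=-839 Payables=-159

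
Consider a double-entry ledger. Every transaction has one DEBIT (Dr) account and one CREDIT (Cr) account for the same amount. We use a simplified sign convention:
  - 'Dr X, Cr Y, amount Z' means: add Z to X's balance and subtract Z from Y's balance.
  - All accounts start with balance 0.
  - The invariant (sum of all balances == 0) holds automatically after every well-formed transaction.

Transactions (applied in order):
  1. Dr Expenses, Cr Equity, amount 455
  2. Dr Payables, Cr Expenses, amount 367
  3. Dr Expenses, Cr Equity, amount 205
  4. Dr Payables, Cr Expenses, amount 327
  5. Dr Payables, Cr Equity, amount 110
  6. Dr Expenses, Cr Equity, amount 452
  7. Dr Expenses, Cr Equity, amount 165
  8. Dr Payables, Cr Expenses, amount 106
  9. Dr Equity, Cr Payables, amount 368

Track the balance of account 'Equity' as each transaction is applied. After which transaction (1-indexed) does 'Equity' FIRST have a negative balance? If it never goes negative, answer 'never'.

After txn 1: Equity=-455

Answer: 1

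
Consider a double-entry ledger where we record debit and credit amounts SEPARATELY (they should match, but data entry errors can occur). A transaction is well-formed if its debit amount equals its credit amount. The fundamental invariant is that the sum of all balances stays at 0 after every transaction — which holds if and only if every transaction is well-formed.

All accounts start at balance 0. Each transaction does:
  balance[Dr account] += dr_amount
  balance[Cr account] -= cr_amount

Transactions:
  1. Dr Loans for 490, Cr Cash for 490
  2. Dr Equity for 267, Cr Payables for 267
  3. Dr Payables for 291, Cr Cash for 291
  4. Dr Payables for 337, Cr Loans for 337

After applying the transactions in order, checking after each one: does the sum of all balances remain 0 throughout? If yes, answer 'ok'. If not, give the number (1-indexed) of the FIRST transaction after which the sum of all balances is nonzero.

Answer: ok

Derivation:
After txn 1: dr=490 cr=490 sum_balances=0
After txn 2: dr=267 cr=267 sum_balances=0
After txn 3: dr=291 cr=291 sum_balances=0
After txn 4: dr=337 cr=337 sum_balances=0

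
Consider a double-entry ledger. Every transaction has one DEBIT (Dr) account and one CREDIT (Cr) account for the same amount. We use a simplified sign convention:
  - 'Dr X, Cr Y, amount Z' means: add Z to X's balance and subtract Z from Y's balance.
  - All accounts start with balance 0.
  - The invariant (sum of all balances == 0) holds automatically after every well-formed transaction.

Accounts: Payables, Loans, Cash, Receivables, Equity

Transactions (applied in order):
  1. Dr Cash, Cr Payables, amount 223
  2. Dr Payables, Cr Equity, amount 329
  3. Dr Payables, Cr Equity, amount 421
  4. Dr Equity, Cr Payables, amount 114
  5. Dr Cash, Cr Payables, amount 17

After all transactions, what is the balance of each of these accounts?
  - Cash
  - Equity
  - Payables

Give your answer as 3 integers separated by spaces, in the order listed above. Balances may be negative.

After txn 1 (Dr Cash, Cr Payables, amount 223): Cash=223 Payables=-223
After txn 2 (Dr Payables, Cr Equity, amount 329): Cash=223 Equity=-329 Payables=106
After txn 3 (Dr Payables, Cr Equity, amount 421): Cash=223 Equity=-750 Payables=527
After txn 4 (Dr Equity, Cr Payables, amount 114): Cash=223 Equity=-636 Payables=413
After txn 5 (Dr Cash, Cr Payables, amount 17): Cash=240 Equity=-636 Payables=396

Answer: 240 -636 396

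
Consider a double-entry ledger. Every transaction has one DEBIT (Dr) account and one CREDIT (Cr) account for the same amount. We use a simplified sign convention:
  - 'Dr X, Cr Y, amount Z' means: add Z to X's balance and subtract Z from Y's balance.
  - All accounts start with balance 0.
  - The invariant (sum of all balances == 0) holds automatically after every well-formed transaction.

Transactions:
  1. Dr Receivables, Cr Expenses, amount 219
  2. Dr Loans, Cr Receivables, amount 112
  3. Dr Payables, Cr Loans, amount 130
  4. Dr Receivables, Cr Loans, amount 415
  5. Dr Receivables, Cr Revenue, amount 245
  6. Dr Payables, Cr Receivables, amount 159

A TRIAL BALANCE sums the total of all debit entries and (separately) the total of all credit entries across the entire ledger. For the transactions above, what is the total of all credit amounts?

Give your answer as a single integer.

Txn 1: credit+=219
Txn 2: credit+=112
Txn 3: credit+=130
Txn 4: credit+=415
Txn 5: credit+=245
Txn 6: credit+=159
Total credits = 1280

Answer: 1280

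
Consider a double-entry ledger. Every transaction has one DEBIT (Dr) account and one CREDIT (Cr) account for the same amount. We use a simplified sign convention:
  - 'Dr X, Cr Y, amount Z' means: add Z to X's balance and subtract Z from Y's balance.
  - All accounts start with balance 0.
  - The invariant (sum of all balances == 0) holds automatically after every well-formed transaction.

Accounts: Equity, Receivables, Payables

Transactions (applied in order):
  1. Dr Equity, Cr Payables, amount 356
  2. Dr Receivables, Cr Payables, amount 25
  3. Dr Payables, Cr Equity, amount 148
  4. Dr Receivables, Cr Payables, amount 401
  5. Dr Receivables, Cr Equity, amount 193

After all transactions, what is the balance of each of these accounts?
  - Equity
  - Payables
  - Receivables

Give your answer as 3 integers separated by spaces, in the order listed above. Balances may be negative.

Answer: 15 -634 619

Derivation:
After txn 1 (Dr Equity, Cr Payables, amount 356): Equity=356 Payables=-356
After txn 2 (Dr Receivables, Cr Payables, amount 25): Equity=356 Payables=-381 Receivables=25
After txn 3 (Dr Payables, Cr Equity, amount 148): Equity=208 Payables=-233 Receivables=25
After txn 4 (Dr Receivables, Cr Payables, amount 401): Equity=208 Payables=-634 Receivables=426
After txn 5 (Dr Receivables, Cr Equity, amount 193): Equity=15 Payables=-634 Receivables=619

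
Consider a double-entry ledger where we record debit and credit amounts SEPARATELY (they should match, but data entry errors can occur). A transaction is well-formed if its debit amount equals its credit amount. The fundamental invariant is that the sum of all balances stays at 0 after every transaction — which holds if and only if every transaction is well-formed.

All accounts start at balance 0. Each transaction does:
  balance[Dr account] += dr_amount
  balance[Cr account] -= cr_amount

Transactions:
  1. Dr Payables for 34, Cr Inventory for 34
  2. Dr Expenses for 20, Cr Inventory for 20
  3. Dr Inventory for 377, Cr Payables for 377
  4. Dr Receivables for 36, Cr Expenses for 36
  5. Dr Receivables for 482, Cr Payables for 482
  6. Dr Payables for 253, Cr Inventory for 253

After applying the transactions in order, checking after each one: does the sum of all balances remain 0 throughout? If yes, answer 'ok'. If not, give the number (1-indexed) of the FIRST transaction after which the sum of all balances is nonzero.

Answer: ok

Derivation:
After txn 1: dr=34 cr=34 sum_balances=0
After txn 2: dr=20 cr=20 sum_balances=0
After txn 3: dr=377 cr=377 sum_balances=0
After txn 4: dr=36 cr=36 sum_balances=0
After txn 5: dr=482 cr=482 sum_balances=0
After txn 6: dr=253 cr=253 sum_balances=0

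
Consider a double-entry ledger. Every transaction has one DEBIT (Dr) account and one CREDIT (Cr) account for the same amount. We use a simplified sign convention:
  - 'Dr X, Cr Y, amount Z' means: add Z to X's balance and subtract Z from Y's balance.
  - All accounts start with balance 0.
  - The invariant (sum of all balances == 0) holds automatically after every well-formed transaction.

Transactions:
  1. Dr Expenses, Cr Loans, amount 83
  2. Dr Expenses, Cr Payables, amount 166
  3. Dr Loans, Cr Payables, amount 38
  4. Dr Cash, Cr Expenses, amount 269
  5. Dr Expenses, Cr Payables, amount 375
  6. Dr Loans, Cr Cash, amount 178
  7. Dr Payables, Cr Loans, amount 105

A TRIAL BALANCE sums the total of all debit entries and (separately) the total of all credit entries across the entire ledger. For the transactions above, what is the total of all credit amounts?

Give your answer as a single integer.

Answer: 1214

Derivation:
Txn 1: credit+=83
Txn 2: credit+=166
Txn 3: credit+=38
Txn 4: credit+=269
Txn 5: credit+=375
Txn 6: credit+=178
Txn 7: credit+=105
Total credits = 1214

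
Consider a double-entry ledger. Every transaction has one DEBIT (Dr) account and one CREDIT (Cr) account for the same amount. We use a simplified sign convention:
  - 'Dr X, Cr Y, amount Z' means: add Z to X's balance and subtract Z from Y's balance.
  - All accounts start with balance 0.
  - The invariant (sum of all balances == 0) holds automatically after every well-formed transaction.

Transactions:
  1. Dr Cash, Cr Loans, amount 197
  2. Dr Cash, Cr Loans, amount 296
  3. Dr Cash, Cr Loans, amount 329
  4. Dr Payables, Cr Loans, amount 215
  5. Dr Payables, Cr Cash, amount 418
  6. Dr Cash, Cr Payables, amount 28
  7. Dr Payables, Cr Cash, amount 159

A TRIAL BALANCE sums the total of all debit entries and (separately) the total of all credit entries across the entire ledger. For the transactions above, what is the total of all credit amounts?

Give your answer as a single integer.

Answer: 1642

Derivation:
Txn 1: credit+=197
Txn 2: credit+=296
Txn 3: credit+=329
Txn 4: credit+=215
Txn 5: credit+=418
Txn 6: credit+=28
Txn 7: credit+=159
Total credits = 1642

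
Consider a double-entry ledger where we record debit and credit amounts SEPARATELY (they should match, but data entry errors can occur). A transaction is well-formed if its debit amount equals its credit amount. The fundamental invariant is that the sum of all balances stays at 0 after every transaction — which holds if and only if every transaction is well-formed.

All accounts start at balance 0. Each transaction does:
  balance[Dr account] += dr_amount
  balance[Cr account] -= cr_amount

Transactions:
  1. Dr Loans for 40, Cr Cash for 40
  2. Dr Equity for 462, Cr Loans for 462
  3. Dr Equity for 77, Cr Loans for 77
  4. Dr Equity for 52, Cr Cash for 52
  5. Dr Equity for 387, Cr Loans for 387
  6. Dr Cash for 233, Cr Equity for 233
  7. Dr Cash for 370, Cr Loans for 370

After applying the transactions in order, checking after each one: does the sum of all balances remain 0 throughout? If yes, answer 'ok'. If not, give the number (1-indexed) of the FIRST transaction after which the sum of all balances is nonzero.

Answer: ok

Derivation:
After txn 1: dr=40 cr=40 sum_balances=0
After txn 2: dr=462 cr=462 sum_balances=0
After txn 3: dr=77 cr=77 sum_balances=0
After txn 4: dr=52 cr=52 sum_balances=0
After txn 5: dr=387 cr=387 sum_balances=0
After txn 6: dr=233 cr=233 sum_balances=0
After txn 7: dr=370 cr=370 sum_balances=0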